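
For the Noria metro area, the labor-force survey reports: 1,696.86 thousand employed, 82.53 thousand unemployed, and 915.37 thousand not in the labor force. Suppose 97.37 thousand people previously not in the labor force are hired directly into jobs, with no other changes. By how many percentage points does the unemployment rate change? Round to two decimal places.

Initially, labor force = 1,696.86 + 82.53 = 1,779.39 thousand, so u = 82.53/1,779.39 = 4.64%.
After the change, employed and labor force both rise by 97.37; unemployed unchanged → E = 1,794.23, U = 82.53, labor force = 1,876.76 thousand.
New unemployment rate = 82.53 / 1,876.76 = 4.40%.
Change = 4.40% − 4.64% = −0.24 percentage points.

The unemployment rate changes by −0.24 percentage points.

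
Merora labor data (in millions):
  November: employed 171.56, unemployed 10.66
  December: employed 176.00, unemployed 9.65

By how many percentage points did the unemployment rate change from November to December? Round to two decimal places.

November: labor force = 171.56 + 10.66 = 182.22; u = 10.66/182.22 = 5.85%.
December: labor force = 176.00 + 9.65 = 185.65; u = 9.65/185.65 = 5.20%.
Change = 5.20% − 5.85% = −0.65 pp.

The unemployment rate changed by −0.65 percentage points.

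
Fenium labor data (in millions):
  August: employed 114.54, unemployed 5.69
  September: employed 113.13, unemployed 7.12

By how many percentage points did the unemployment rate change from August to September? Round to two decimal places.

August: labor force = 114.54 + 5.69 = 120.23; u = 5.69/120.23 = 4.73%.
September: labor force = 113.13 + 7.12 = 120.25; u = 7.12/120.25 = 5.92%.
Change = 5.92% − 4.73% = +1.19 pp.

The unemployment rate changed by +1.19 percentage points.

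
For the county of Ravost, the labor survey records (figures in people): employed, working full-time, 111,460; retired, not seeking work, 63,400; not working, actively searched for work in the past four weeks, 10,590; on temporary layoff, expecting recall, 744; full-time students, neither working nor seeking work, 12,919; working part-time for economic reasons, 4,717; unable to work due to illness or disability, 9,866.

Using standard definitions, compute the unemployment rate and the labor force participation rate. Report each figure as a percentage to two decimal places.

Employed = 111,460 + 4,717 = 116,177 (anyone who worked, including part-time for economic reasons, counts as employed).
Unemployed = 10,590 + 744 = 11,334 (jobless and actively searching, or on temporary layoff).
Labor force = 116,177 + 11,334 = 127,511.
Not in labor force = 63,400 + 12,919 + 9,866 = 86,185 (those not working and not actively searching are outside the labor force).
Civilian working-age population = 127,511 + 86,185 = 213,696.
Unemployment rate = 11,334 / 127,511 = 8.89%.
Labor force participation rate = 127,511 / 213,696 = 59.67%.

Unemployment rate ≈ 8.89%; labor force participation rate ≈ 59.67%.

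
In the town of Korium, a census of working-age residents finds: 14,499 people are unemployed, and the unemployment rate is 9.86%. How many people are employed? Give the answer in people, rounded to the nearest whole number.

Labor force = U / u = 14,499 / 0.0986 ≈ 147,049.
Employed = labor force − unemployed = 147,049 − 14,499 = 132,550.

About 132,550 are employed.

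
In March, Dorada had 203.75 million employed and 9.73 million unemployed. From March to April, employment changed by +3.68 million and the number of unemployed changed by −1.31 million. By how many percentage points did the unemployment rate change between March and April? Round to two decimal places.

The unemployment rate changed by −0.66 percentage points.

March: labor force = 203.75 + 9.73 = 213.48; u = 9.73/213.48 = 4.56%.
April: labor force = 207.43 + 8.42 = 215.85; u = 8.42/215.85 = 3.90%.
Change = 3.90% − 4.56% = −0.66 pp.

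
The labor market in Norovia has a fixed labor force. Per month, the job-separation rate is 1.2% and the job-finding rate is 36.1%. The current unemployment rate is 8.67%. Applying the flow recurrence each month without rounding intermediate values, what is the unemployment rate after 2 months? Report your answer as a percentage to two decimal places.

Unemployment rate after two months ≈ 5.36%.

With a fixed labor force, u_{t+1} = u_t + s·(1−u_t) − f·u_t = u_t·(1−s−f) + s.
Here 1−s−f = 0.627 and s = 0.012.
u_1 = 0.086700 × 0.627 + 0.012 = 0.066361.
u_2 = 0.066361 × 0.627 + 0.012 = 0.053608.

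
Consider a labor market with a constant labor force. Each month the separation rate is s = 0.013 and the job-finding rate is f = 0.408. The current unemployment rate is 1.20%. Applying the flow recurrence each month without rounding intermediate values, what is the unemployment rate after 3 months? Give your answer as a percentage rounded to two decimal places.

Unemployment rate after three months ≈ 2.72%.

With a fixed labor force, u_{t+1} = u_t + s·(1−u_t) − f·u_t = u_t·(1−s−f) + s.
Here 1−s−f = 0.579 and s = 0.013.
u_1 = 0.012000 × 0.579 + 0.013 = 0.019948.
u_2 = 0.019948 × 0.579 + 0.013 = 0.024550.
u_3 = 0.024550 × 0.579 + 0.013 = 0.027214.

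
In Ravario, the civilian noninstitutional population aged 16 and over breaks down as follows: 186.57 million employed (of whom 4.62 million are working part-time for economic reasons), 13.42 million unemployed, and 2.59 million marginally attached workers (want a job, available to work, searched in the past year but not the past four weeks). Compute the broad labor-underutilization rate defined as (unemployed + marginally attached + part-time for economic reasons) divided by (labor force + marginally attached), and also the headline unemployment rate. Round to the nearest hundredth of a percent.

Labor force = 186.57 + 13.42 = 199.99 million.
Numerator = 13.42 + 2.59 + 4.62 = 20.63 million.
Denominator = 199.99 + 2.59 = 202.58 million.
Broad rate = 20.63 / 202.58 = 10.18%.
Headline unemployment rate = 13.42 / 199.99 = 6.71%.

Broad underutilization rate ≈ 10.18%; headline unemployment rate ≈ 6.71%.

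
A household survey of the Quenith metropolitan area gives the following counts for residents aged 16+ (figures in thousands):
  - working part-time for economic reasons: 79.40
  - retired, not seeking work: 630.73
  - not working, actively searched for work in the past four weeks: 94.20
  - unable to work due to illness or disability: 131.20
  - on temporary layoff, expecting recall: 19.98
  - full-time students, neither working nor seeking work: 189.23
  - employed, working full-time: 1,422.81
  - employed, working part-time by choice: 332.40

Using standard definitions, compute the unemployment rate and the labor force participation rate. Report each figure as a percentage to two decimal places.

Unemployment rate ≈ 5.86%; labor force participation rate ≈ 67.20%.

Employed = 79.40 + 1,422.81 + 332.40 = 1,834.61 thousand (anyone who worked, including part-time for economic reasons, counts as employed).
Unemployed = 94.20 + 19.98 = 114.18 thousand (jobless and actively searching, or on temporary layoff).
Labor force = 1,834.61 + 114.18 = 1,948.79 thousand.
Not in labor force = 630.73 + 131.20 + 189.23 = 951.16 thousand (those not working and not actively searching are outside the labor force).
Civilian working-age population = 1,948.79 + 951.16 = 2,899.95 thousand.
Unemployment rate = 114.18 / 1,948.79 = 5.86%.
Labor force participation rate = 1,948.79 / 2,899.95 = 67.20%.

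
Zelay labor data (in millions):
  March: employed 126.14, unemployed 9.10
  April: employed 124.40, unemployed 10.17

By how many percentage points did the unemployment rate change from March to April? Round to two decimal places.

The unemployment rate changed by +0.83 percentage points.

March: labor force = 126.14 + 9.10 = 135.24; u = 9.10/135.24 = 6.73%.
April: labor force = 124.40 + 10.17 = 134.57; u = 10.17/134.57 = 7.56%.
Change = 7.56% − 6.73% = +0.83 pp.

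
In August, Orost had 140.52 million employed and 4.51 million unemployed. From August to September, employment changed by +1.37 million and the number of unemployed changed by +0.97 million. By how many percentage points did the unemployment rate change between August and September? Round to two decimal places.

The unemployment rate changed by +0.61 percentage points.

August: labor force = 140.52 + 4.51 = 145.03; u = 4.51/145.03 = 3.11%.
September: labor force = 141.89 + 5.48 = 147.37; u = 5.48/147.37 = 3.72%.
Change = 3.72% − 3.11% = +0.61 pp.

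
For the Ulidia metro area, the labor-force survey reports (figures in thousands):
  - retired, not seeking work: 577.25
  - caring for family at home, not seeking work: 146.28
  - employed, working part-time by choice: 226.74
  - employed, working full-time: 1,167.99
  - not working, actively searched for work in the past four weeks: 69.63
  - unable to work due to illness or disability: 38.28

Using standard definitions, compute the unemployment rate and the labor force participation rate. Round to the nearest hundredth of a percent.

Unemployment rate ≈ 4.75%; labor force participation rate ≈ 65.78%.

Employed = 226.74 + 1,167.99 = 1,394.73 thousand.
Unemployed = 69.63 thousand.
Labor force = 1,394.73 + 69.63 = 1,464.36 thousand.
Not in labor force = 577.25 + 146.28 + 38.28 = 761.81 thousand (those not working and not actively searching are outside the labor force).
Civilian working-age population = 1,464.36 + 761.81 = 2,226.17 thousand.
Unemployment rate = 69.63 / 1,464.36 = 4.75%.
Labor force participation rate = 1,464.36 / 2,226.17 = 65.78%.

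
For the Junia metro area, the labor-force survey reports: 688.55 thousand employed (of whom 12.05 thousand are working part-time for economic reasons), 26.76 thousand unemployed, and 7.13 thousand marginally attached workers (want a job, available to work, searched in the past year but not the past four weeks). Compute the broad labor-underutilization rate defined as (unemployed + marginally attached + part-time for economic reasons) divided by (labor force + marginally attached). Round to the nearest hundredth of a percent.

Broad underutilization rate ≈ 6.36%.

Labor force = 688.55 + 26.76 = 715.31 thousand.
Numerator = 26.76 + 7.13 + 12.05 = 45.94 thousand.
Denominator = 715.31 + 7.13 = 722.44 thousand.
Broad rate = 45.94 / 722.44 = 6.36%.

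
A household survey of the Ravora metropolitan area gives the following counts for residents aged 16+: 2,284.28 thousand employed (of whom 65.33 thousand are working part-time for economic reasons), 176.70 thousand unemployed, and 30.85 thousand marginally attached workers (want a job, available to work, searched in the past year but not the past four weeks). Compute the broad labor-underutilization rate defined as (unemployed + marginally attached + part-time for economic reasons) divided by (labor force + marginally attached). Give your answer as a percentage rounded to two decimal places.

Broad underutilization rate ≈ 10.95%.

Labor force = 2,284.28 + 176.70 = 2,460.98 thousand.
Numerator = 176.70 + 30.85 + 65.33 = 272.88 thousand.
Denominator = 2,460.98 + 30.85 = 2,491.83 thousand.
Broad rate = 272.88 / 2,491.83 = 10.95%.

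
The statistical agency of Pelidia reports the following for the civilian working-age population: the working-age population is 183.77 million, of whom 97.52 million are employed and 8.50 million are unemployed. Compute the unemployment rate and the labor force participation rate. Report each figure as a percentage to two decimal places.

Unemployment rate ≈ 8.02%; labor force participation rate ≈ 57.69%.

Labor force = employed + unemployed = 97.52 + 8.50 = 106.02 million.
Unemployment rate = 8.50 / 106.02 = 8.02%.
Labor force participation rate = 106.02 / 183.77 = 57.69%.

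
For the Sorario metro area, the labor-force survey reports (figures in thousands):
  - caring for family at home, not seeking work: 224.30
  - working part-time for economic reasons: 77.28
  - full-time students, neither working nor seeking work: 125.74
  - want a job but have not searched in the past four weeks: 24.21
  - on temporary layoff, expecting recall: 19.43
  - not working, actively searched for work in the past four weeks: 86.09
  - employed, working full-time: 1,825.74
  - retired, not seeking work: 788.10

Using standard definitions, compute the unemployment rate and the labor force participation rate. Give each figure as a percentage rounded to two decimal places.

Unemployment rate ≈ 5.25%; labor force participation rate ≈ 63.34%.

Employed = 77.28 + 1,825.74 = 1,903.02 thousand (anyone who worked, including part-time for economic reasons, counts as employed).
Unemployed = 19.43 + 86.09 = 105.52 thousand (jobless and actively searching, or on temporary layoff).
Labor force = 1,903.02 + 105.52 = 2,008.54 thousand.
Not in labor force = 224.30 + 125.74 + 24.21 + 788.10 = 1,162.35 thousand (those not working and not actively searching are outside the labor force — including those who want a job but have given up searching).
Civilian working-age population = 2,008.54 + 1,162.35 = 3,170.89 thousand.
Unemployment rate = 105.52 / 2,008.54 = 5.25%.
Labor force participation rate = 2,008.54 / 3,170.89 = 63.34%.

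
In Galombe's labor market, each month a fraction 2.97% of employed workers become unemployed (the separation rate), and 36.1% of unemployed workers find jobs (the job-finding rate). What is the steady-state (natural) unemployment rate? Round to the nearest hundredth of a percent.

Steady-state unemployment rate ≈ 7.60%.

At steady state the flows balance: s·E = f·U, so U/(E+U) = s/(s+f).
u* = 2.97 / (2.97 + 36.1) = 2.97 / 39.07 = 7.60%.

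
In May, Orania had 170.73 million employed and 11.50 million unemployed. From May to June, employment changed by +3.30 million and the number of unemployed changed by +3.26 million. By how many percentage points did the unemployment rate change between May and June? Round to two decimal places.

The unemployment rate changed by +1.51 percentage points.

May: labor force = 170.73 + 11.50 = 182.23; u = 11.50/182.23 = 6.31%.
June: labor force = 174.03 + 14.76 = 188.79; u = 14.76/188.79 = 7.82%.
Change = 7.82% − 6.31% = +1.51 pp.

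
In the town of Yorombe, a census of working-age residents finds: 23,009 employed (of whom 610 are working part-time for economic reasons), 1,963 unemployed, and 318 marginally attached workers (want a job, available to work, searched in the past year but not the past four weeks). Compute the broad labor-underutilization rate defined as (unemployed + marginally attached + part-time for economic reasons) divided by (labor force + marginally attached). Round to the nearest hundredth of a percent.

Labor force = 23,009 + 1,963 = 24,972.
Numerator = 1,963 + 318 + 610 = 2,891.
Denominator = 24,972 + 318 = 25,290.
Broad rate = 2,891 / 25,290 = 11.43%.

Broad underutilization rate ≈ 11.43%.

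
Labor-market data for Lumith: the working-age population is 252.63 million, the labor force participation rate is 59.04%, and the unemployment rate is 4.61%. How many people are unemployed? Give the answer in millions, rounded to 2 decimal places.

Labor force = 0.5904 × 252.63 = 149.15 million.
Unemployed = 0.0461 × 149.15 ≈ 6.88 million.

About 6.88 million are unemployed.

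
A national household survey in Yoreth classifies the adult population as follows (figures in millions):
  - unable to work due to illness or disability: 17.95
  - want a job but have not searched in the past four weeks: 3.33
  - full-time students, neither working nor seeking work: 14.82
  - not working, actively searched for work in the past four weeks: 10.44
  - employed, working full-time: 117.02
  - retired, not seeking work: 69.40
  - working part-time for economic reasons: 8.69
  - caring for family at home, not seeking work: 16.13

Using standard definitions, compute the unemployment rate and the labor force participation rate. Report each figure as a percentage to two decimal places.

Unemployment rate ≈ 7.67%; labor force participation rate ≈ 52.82%.

Employed = 117.02 + 8.69 = 125.71 million (anyone who worked, including part-time for economic reasons, counts as employed).
Unemployed = 10.44 million.
Labor force = 125.71 + 10.44 = 136.15 million.
Not in labor force = 17.95 + 3.33 + 14.82 + 69.40 + 16.13 = 121.63 million (those not working and not actively searching are outside the labor force — including those who want a job but have given up searching).
Civilian working-age population = 136.15 + 121.63 = 257.78 million.
Unemployment rate = 10.44 / 136.15 = 7.67%.
Labor force participation rate = 136.15 / 257.78 = 52.82%.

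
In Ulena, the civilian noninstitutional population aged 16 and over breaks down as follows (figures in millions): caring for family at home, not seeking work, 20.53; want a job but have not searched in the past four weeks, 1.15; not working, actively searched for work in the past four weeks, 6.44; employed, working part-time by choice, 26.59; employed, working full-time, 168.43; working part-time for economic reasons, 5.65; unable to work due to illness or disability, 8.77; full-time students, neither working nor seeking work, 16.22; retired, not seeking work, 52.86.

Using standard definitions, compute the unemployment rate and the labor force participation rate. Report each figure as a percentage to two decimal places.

Unemployment rate ≈ 3.11%; labor force participation rate ≈ 67.54%.

Employed = 26.59 + 168.43 + 5.65 = 200.67 million (anyone who worked, including part-time for economic reasons, counts as employed).
Unemployed = 6.44 million.
Labor force = 200.67 + 6.44 = 207.11 million.
Not in labor force = 20.53 + 1.15 + 8.77 + 16.22 + 52.86 = 99.53 million (those not working and not actively searching are outside the labor force — including those who want a job but have given up searching).
Civilian working-age population = 207.11 + 99.53 = 306.64 million.
Unemployment rate = 6.44 / 207.11 = 3.11%.
Labor force participation rate = 207.11 / 306.64 = 67.54%.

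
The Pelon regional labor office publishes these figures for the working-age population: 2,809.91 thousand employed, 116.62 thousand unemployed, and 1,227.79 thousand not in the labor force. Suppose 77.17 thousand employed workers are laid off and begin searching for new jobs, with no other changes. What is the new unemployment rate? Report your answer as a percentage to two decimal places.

Initially, labor force = 2,809.91 + 116.62 = 2,926.53 thousand, so u = 116.62/2,926.53 = 3.98%.
After the change, employed falls and unemployed rises by 77.17; labor force unchanged → E = 2,732.74, U = 193.79, labor force = 2,926.53 thousand.
New unemployment rate = 193.79 / 2,926.53 = 6.62%.

New unemployment rate ≈ 6.62%.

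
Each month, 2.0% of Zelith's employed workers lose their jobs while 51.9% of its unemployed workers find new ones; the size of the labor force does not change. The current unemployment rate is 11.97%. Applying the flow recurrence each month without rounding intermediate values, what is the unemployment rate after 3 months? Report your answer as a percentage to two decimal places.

Unemployment rate after three months ≈ 4.52%.

With a fixed labor force, u_{t+1} = u_t + s·(1−u_t) − f·u_t = u_t·(1−s−f) + s.
Here 1−s−f = 0.461 and s = 0.020.
u_1 = 0.119700 × 0.461 + 0.020 = 0.075182.
u_2 = 0.075182 × 0.461 + 0.020 = 0.054659.
u_3 = 0.054659 × 0.461 + 0.020 = 0.045198.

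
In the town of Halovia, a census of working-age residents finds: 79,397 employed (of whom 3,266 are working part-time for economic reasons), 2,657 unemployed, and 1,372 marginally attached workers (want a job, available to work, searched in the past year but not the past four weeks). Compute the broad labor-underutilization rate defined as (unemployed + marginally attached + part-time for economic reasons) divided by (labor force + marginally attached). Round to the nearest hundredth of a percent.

Broad underutilization rate ≈ 8.74%.

Labor force = 79,397 + 2,657 = 82,054.
Numerator = 2,657 + 1,372 + 3,266 = 7,295.
Denominator = 82,054 + 1,372 = 83,426.
Broad rate = 7,295 / 83,426 = 8.74%.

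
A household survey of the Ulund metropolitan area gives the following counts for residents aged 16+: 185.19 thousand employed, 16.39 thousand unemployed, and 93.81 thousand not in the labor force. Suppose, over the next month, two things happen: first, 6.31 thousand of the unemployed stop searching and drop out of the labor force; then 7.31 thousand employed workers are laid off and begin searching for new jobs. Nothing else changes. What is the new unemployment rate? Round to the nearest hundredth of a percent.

New unemployment rate ≈ 8.91%.

Initially, labor force = 185.19 + 16.39 = 201.58 thousand, so u = 16.39/201.58 = 8.13%.
After the first change, unemployed and labor force both fall by 6.31 → E = 185.19, U = 10.08, labor force = 195.27 thousand.
After the second change, employed falls and unemployed rises by 7.31; labor force unchanged → E = 177.88, U = 17.39, labor force = 195.27 thousand.
New unemployment rate = 17.39 / 195.27 = 8.91%.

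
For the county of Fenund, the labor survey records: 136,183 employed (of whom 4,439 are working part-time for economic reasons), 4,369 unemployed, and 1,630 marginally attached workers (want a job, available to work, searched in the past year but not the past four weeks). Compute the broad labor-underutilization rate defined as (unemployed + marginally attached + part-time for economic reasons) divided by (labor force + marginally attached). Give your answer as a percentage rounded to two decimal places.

Labor force = 136,183 + 4,369 = 140,552.
Numerator = 4,369 + 1,630 + 4,439 = 10,438.
Denominator = 140,552 + 1,630 = 142,182.
Broad rate = 10,438 / 142,182 = 7.34%.

Broad underutilization rate ≈ 7.34%.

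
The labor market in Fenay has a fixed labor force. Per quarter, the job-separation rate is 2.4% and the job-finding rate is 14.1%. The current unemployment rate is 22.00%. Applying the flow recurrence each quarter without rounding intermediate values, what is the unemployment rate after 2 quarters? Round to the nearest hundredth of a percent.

With a fixed labor force, u_{t+1} = u_t + s·(1−u_t) − f·u_t = u_t·(1−s−f) + s.
Here 1−s−f = 0.835 and s = 0.024.
u_1 = 0.220000 × 0.835 + 0.024 = 0.207700.
u_2 = 0.207700 × 0.835 + 0.024 = 0.197429.

Unemployment rate after two quarters ≈ 19.74%.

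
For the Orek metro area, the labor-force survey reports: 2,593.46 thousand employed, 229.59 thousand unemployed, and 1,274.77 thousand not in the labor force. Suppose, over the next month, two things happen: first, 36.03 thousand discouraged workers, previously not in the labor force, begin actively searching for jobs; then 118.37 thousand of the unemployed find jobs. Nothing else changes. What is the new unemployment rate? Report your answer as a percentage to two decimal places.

New unemployment rate ≈ 5.15%.

Initially, labor force = 2,593.46 + 229.59 = 2,823.05 thousand, so u = 229.59/2,823.05 = 8.13%.
After the first change, unemployed and labor force both rise by 36.03 → E = 2,593.46, U = 265.62, labor force = 2,859.08 thousand.
After the second change, unemployed falls and employed rises by 118.37; labor force unchanged → E = 2,711.83, U = 147.25, labor force = 2,859.08 thousand.
New unemployment rate = 147.25 / 2,859.08 = 5.15%.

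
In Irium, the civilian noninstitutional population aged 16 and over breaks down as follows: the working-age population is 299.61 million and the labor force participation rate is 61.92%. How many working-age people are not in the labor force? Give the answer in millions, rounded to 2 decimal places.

Share not in the labor force = 1 − 0.6192 = 0.3808.
Not in labor force = 0.3808 × 299.61 ≈ 114.09 million.

About 114.09 million are not in the labor force.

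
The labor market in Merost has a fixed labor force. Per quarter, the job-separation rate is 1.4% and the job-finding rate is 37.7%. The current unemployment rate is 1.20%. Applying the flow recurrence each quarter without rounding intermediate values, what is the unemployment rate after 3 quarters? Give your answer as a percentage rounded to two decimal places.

With a fixed labor force, u_{t+1} = u_t + s·(1−u_t) − f·u_t = u_t·(1−s−f) + s.
Here 1−s−f = 0.609 and s = 0.014.
u_1 = 0.012000 × 0.609 + 0.014 = 0.021308.
u_2 = 0.021308 × 0.609 + 0.014 = 0.026977.
u_3 = 0.026977 × 0.609 + 0.014 = 0.030429.

Unemployment rate after three quarters ≈ 3.04%.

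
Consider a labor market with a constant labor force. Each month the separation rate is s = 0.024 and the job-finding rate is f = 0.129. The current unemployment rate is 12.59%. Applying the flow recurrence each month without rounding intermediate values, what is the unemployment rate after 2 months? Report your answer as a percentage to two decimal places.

With a fixed labor force, u_{t+1} = u_t + s·(1−u_t) − f·u_t = u_t·(1−s−f) + s.
Here 1−s−f = 0.847 and s = 0.024.
u_1 = 0.125900 × 0.847 + 0.024 = 0.130637.
u_2 = 0.130637 × 0.847 + 0.024 = 0.134650.

Unemployment rate after two months ≈ 13.46%.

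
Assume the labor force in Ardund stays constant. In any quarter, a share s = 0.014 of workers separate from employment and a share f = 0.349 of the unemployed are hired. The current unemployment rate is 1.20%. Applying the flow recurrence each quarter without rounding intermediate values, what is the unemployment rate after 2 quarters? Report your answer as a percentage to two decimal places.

Unemployment rate after two quarters ≈ 2.78%.

With a fixed labor force, u_{t+1} = u_t + s·(1−u_t) − f·u_t = u_t·(1−s−f) + s.
Here 1−s−f = 0.637 and s = 0.014.
u_1 = 0.012000 × 0.637 + 0.014 = 0.021644.
u_2 = 0.021644 × 0.637 + 0.014 = 0.027787.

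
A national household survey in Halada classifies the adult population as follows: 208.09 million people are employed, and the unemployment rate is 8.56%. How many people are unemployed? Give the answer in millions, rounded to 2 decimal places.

About 19.48 million are unemployed.

Let U be the number unemployed. The labor force is E + U, and U/(E+U) = 0.0856.
So U = 0.0856 × 208.09 / (1 − 0.0856) = 17.8125 / 0.9144 ≈ 19.48 million.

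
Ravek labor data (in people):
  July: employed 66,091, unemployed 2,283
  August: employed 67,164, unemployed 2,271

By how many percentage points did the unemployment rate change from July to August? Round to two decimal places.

July: labor force = 66,091 + 2,283 = 68,374; u = 2,283/68,374 = 3.34%.
August: labor force = 67,164 + 2,271 = 69,435; u = 2,271/69,435 = 3.27%.
Change = 3.27% − 3.34% = −0.07 pp.

The unemployment rate changed by −0.07 percentage points.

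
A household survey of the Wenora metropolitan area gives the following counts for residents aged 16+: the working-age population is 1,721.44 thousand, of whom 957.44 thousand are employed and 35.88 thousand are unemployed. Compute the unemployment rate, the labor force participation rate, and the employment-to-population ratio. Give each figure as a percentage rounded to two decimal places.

Labor force = employed + unemployed = 957.44 + 35.88 = 993.32 thousand.
Unemployment rate = 35.88 / 993.32 = 3.61%.
Labor force participation rate = 993.32 / 1,721.44 = 57.70%.
Employment-population ratio = 957.44 / 1,721.44 = 55.62%.

Unemployment rate ≈ 3.61%; labor force participation rate ≈ 57.70%; employment-population ratio ≈ 55.62%.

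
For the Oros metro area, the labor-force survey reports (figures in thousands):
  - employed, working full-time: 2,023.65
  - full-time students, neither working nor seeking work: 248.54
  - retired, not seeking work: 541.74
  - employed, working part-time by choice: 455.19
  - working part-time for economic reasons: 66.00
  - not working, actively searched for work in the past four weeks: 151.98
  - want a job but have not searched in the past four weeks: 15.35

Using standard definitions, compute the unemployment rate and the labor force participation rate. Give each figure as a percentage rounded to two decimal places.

Unemployment rate ≈ 5.64%; labor force participation rate ≈ 77.00%.

Employed = 2,023.65 + 455.19 + 66.00 = 2,544.84 thousand (anyone who worked, including part-time for economic reasons, counts as employed).
Unemployed = 151.98 thousand.
Labor force = 2,544.84 + 151.98 = 2,696.82 thousand.
Not in labor force = 248.54 + 541.74 + 15.35 = 805.63 thousand (those not working and not actively searching are outside the labor force — including those who want a job but have given up searching).
Civilian working-age population = 2,696.82 + 805.63 = 3,502.45 thousand.
Unemployment rate = 151.98 / 2,696.82 = 5.64%.
Labor force participation rate = 2,696.82 / 3,502.45 = 77.00%.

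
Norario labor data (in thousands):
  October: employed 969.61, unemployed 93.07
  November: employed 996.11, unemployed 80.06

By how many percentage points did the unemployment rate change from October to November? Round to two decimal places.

The unemployment rate changed by −1.32 percentage points.

October: labor force = 969.61 + 93.07 = 1,062.68; u = 93.07/1,062.68 = 8.76%.
November: labor force = 996.11 + 80.06 = 1,076.17; u = 80.06/1,076.17 = 7.44%.
Change = 7.44% − 8.76% = −1.32 pp.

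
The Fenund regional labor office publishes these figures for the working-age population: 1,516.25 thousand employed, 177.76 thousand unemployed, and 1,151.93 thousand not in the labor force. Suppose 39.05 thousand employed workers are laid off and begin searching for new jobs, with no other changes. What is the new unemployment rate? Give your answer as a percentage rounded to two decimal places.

Initially, labor force = 1,516.25 + 177.76 = 1,694.01 thousand, so u = 177.76/1,694.01 = 10.49%.
After the change, employed falls and unemployed rises by 39.05; labor force unchanged → E = 1,477.20, U = 216.81, labor force = 1,694.01 thousand.
New unemployment rate = 216.81 / 1,694.01 = 12.80%.

New unemployment rate ≈ 12.80%.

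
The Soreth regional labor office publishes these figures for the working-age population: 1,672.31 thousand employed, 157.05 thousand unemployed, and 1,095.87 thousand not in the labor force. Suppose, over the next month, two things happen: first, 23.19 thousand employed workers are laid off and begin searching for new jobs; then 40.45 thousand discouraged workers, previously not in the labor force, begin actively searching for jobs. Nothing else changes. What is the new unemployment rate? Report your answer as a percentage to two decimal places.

New unemployment rate ≈ 11.80%.

Initially, labor force = 1,672.31 + 157.05 = 1,829.36 thousand, so u = 157.05/1,829.36 = 8.58%.
After the first change, employed falls and unemployed rises by 23.19; labor force unchanged → E = 1,649.12, U = 180.24, labor force = 1,829.36 thousand.
After the second change, unemployed and labor force both rise by 40.45 → E = 1,649.12, U = 220.69, labor force = 1,869.81 thousand.
New unemployment rate = 220.69 / 1,869.81 = 11.80%.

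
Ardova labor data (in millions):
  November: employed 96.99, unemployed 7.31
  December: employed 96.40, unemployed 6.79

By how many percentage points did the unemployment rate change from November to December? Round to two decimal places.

November: labor force = 96.99 + 7.31 = 104.30; u = 7.31/104.30 = 7.01%.
December: labor force = 96.40 + 6.79 = 103.19; u = 6.79/103.19 = 6.58%.
Change = 6.58% − 7.01% = −0.43 pp.

The unemployment rate changed by −0.43 percentage points.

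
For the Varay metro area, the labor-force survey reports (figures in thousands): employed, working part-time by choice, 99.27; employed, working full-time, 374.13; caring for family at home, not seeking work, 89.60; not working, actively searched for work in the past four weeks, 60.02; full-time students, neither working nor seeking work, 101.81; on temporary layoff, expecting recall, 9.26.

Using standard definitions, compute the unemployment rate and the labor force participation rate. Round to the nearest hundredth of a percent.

Employed = 99.27 + 374.13 = 473.40 thousand.
Unemployed = 60.02 + 9.26 = 69.28 thousand (jobless and actively searching, or on temporary layoff).
Labor force = 473.40 + 69.28 = 542.68 thousand.
Not in labor force = 89.60 + 101.81 = 191.41 thousand (those not working and not actively searching are outside the labor force).
Civilian working-age population = 542.68 + 191.41 = 734.09 thousand.
Unemployment rate = 69.28 / 542.68 = 12.77%.
Labor force participation rate = 542.68 / 734.09 = 73.93%.

Unemployment rate ≈ 12.77%; labor force participation rate ≈ 73.93%.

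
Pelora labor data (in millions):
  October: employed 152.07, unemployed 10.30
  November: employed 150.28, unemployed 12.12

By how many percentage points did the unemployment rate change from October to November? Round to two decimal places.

October: labor force = 152.07 + 10.30 = 162.37; u = 10.30/162.37 = 6.34%.
November: labor force = 150.28 + 12.12 = 162.40; u = 12.12/162.40 = 7.46%.
Change = 7.46% − 6.34% = +1.12 pp.

The unemployment rate changed by +1.12 percentage points.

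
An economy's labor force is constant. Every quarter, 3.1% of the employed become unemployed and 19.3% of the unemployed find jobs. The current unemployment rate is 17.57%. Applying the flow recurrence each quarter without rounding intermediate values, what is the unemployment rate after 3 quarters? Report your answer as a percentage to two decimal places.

With a fixed labor force, u_{t+1} = u_t + s·(1−u_t) − f·u_t = u_t·(1−s−f) + s.
Here 1−s−f = 0.776 and s = 0.031.
u_1 = 0.175700 × 0.776 + 0.031 = 0.167343.
u_2 = 0.167343 × 0.776 + 0.031 = 0.160858.
u_3 = 0.160858 × 0.776 + 0.031 = 0.155826.

Unemployment rate after three quarters ≈ 15.58%.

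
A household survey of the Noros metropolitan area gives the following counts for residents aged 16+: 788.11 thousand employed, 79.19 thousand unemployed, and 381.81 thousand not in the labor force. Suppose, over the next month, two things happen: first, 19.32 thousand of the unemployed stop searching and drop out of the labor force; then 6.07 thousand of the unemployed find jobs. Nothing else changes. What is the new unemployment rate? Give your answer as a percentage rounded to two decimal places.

New unemployment rate ≈ 6.34%.

Initially, labor force = 788.11 + 79.19 = 867.30 thousand, so u = 79.19/867.30 = 9.13%.
After the first change, unemployed and labor force both fall by 19.32 → E = 788.11, U = 59.87, labor force = 847.98 thousand.
After the second change, unemployed falls and employed rises by 6.07; labor force unchanged → E = 794.18, U = 53.80, labor force = 847.98 thousand.
New unemployment rate = 53.80 / 847.98 = 6.34%.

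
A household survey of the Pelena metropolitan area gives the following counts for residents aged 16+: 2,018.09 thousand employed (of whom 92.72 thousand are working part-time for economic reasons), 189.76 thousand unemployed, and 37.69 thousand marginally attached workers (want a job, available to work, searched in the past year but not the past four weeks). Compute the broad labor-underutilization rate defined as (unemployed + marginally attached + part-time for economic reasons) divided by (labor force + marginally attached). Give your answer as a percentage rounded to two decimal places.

Broad underutilization rate ≈ 14.26%.

Labor force = 2,018.09 + 189.76 = 2,207.85 thousand.
Numerator = 189.76 + 37.69 + 92.72 = 320.17 thousand.
Denominator = 2,207.85 + 37.69 = 2,245.54 thousand.
Broad rate = 320.17 / 2,245.54 = 14.26%.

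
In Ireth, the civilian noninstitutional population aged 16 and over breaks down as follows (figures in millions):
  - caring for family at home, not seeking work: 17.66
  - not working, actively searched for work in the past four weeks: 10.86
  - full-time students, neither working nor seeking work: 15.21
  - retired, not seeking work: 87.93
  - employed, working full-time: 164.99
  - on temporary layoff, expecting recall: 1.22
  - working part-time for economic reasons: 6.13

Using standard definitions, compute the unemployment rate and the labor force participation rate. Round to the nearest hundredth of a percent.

Unemployment rate ≈ 6.59%; labor force participation rate ≈ 60.26%.

Employed = 164.99 + 6.13 = 171.12 million (anyone who worked, including part-time for economic reasons, counts as employed).
Unemployed = 10.86 + 1.22 = 12.08 million (jobless and actively searching, or on temporary layoff).
Labor force = 171.12 + 12.08 = 183.20 million.
Not in labor force = 17.66 + 15.21 + 87.93 = 120.80 million (those not working and not actively searching are outside the labor force).
Civilian working-age population = 183.20 + 120.80 = 304.00 million.
Unemployment rate = 12.08 / 183.20 = 6.59%.
Labor force participation rate = 183.20 / 304.00 = 60.26%.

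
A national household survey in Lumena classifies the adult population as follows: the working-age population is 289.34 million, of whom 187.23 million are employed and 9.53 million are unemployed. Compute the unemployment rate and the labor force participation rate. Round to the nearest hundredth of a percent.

Unemployment rate ≈ 4.84%; labor force participation rate ≈ 68.00%.

Labor force = employed + unemployed = 187.23 + 9.53 = 196.76 million.
Unemployment rate = 9.53 / 196.76 = 4.84%.
Labor force participation rate = 196.76 / 289.34 = 68.00%.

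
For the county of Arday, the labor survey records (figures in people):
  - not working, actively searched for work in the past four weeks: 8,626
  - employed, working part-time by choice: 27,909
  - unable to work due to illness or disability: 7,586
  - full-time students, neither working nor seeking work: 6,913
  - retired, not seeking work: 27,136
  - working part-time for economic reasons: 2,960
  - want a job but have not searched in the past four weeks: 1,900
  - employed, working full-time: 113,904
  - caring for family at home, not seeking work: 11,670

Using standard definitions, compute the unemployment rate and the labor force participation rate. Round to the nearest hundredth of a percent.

Employed = 27,909 + 2,960 + 113,904 = 144,773 (anyone who worked, including part-time for economic reasons, counts as employed).
Unemployed = 8,626.
Labor force = 144,773 + 8,626 = 153,399.
Not in labor force = 7,586 + 6,913 + 27,136 + 1,900 + 11,670 = 55,205 (those not working and not actively searching are outside the labor force — including those who want a job but have given up searching).
Civilian working-age population = 153,399 + 55,205 = 208,604.
Unemployment rate = 8,626 / 153,399 = 5.62%.
Labor force participation rate = 153,399 / 208,604 = 73.54%.

Unemployment rate ≈ 5.62%; labor force participation rate ≈ 73.54%.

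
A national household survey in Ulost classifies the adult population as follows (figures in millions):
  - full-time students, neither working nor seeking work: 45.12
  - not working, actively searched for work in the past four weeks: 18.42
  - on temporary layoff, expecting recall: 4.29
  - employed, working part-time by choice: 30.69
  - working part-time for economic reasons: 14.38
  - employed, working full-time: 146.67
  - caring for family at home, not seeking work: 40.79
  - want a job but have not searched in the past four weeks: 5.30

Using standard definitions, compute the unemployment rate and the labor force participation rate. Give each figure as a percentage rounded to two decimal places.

Unemployment rate ≈ 10.59%; labor force participation rate ≈ 70.16%.

Employed = 30.69 + 14.38 + 146.67 = 191.74 million (anyone who worked, including part-time for economic reasons, counts as employed).
Unemployed = 18.42 + 4.29 = 22.71 million (jobless and actively searching, or on temporary layoff).
Labor force = 191.74 + 22.71 = 214.45 million.
Not in labor force = 45.12 + 40.79 + 5.30 = 91.21 million (those not working and not actively searching are outside the labor force — including those who want a job but have given up searching).
Civilian working-age population = 214.45 + 91.21 = 305.66 million.
Unemployment rate = 22.71 / 214.45 = 10.59%.
Labor force participation rate = 214.45 / 305.66 = 70.16%.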